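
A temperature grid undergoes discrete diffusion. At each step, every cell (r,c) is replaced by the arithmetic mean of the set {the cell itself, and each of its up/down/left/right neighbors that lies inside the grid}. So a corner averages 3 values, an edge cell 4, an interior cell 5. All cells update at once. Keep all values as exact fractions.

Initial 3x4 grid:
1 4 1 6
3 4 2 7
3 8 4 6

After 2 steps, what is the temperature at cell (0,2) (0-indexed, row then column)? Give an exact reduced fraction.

Step 1: cell (0,2) = 13/4
Step 2: cell (0,2) = 841/240
Full grid after step 2:
  95/36 757/240 841/240 79/18
  857/240 89/25 213/50 1151/240
  73/18 1117/240 1141/240 191/36

Answer: 841/240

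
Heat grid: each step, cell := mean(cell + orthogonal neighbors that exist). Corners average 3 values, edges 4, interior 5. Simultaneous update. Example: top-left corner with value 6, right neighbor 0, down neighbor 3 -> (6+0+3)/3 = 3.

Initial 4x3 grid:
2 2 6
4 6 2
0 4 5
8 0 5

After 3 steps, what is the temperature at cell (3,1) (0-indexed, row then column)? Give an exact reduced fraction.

Step 1: cell (3,1) = 17/4
Step 2: cell (3,1) = 53/16
Step 3: cell (3,1) = 5833/1600
Full grid after step 3:
  1789/540 179/50 8171/2160
  6019/1800 7231/2000 27701/7200
  12503/3600 1769/500 27581/7200
  1457/432 5833/1600 197/54

Answer: 5833/1600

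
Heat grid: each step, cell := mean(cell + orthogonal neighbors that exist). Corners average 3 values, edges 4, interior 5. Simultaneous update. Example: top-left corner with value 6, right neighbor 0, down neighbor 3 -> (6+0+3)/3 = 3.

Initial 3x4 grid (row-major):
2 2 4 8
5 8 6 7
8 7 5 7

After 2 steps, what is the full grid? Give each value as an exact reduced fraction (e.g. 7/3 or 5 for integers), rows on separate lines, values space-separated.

After step 1:
  3 4 5 19/3
  23/4 28/5 6 7
  20/3 7 25/4 19/3
After step 2:
  17/4 22/5 16/3 55/9
  1261/240 567/100 597/100 77/12
  233/36 1531/240 307/48 235/36

Answer: 17/4 22/5 16/3 55/9
1261/240 567/100 597/100 77/12
233/36 1531/240 307/48 235/36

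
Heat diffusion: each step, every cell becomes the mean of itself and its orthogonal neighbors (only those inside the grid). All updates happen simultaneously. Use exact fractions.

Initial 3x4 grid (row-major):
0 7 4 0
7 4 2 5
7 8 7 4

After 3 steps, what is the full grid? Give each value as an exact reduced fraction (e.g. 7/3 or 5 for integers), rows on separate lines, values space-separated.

After step 1:
  14/3 15/4 13/4 3
  9/2 28/5 22/5 11/4
  22/3 13/2 21/4 16/3
After step 2:
  155/36 259/60 18/5 3
  221/40 99/20 17/4 929/240
  55/9 1481/240 1289/240 40/9
After step 3:
  5093/1080 3091/720 91/24 2513/720
  2507/480 2017/400 529/120 11207/2880
  12821/2160 8137/1440 1457/288 4927/1080

Answer: 5093/1080 3091/720 91/24 2513/720
2507/480 2017/400 529/120 11207/2880
12821/2160 8137/1440 1457/288 4927/1080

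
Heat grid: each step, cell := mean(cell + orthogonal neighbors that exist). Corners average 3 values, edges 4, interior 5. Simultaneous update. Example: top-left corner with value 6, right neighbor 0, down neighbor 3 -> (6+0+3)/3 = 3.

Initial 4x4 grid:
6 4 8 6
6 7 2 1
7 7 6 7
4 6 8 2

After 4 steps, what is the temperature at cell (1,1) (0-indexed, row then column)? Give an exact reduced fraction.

Answer: 1019303/180000

Derivation:
Step 1: cell (1,1) = 26/5
Step 2: cell (1,1) = 587/100
Step 3: cell (1,1) = 33701/6000
Step 4: cell (1,1) = 1019303/180000
Full grid after step 4:
  374921/64800 1193729/216000 24877/4800 21089/4320
  629257/108000 1019303/180000 313123/60000 709/144
  645089/108000 1039801/180000 194687/36000 275623/54000
  388783/64800 1267963/216000 1201027/216000 341269/64800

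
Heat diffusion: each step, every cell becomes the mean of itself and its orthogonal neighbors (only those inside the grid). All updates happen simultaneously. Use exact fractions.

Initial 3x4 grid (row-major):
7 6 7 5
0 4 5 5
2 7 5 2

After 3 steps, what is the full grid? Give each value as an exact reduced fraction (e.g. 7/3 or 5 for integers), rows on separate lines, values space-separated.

After step 1:
  13/3 6 23/4 17/3
  13/4 22/5 26/5 17/4
  3 9/2 19/4 4
After step 2:
  163/36 1229/240 1357/240 47/9
  899/240 467/100 487/100 1147/240
  43/12 333/80 369/80 13/3
After step 3:
  2411/540 35951/7200 37561/7200 1409/270
  59497/14400 27083/6000 29503/6000 69137/14400
  1379/360 10217/2400 10787/2400 183/40

Answer: 2411/540 35951/7200 37561/7200 1409/270
59497/14400 27083/6000 29503/6000 69137/14400
1379/360 10217/2400 10787/2400 183/40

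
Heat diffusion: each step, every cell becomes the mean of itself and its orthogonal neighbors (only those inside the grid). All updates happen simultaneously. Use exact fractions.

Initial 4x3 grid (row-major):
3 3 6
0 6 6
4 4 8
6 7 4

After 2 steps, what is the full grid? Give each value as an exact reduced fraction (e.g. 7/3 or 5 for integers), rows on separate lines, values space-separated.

After step 1:
  2 9/2 5
  13/4 19/5 13/2
  7/2 29/5 11/2
  17/3 21/4 19/3
After step 2:
  13/4 153/40 16/3
  251/80 477/100 26/5
  1093/240 477/100 181/30
  173/36 461/80 205/36

Answer: 13/4 153/40 16/3
251/80 477/100 26/5
1093/240 477/100 181/30
173/36 461/80 205/36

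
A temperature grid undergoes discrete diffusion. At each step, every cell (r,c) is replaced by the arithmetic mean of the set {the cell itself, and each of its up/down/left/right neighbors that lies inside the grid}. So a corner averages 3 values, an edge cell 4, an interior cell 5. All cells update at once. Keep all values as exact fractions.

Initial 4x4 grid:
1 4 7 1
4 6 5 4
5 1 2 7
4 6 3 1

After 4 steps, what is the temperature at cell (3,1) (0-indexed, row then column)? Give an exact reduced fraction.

Step 1: cell (3,1) = 7/2
Step 2: cell (3,1) = 31/8
Step 3: cell (3,1) = 4511/1200
Step 4: cell (3,1) = 137993/36000
Full grid after step 4:
  85421/21600 288281/72000 299737/72000 44849/10800
  140143/36000 241331/60000 120577/30000 291677/72000
  47341/12000 11579/3000 693457/180000 816919/216000
  872/225 137993/36000 396467/108000 235759/64800

Answer: 137993/36000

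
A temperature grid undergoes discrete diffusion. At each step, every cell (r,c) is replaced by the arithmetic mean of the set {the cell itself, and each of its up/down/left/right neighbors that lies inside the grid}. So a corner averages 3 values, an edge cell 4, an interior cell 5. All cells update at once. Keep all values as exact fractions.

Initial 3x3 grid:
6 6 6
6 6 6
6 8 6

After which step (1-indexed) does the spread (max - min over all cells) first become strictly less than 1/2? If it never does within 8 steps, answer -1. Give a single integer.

Answer: 3

Derivation:
Step 1: max=20/3, min=6, spread=2/3
Step 2: max=787/120, min=6, spread=67/120
Step 3: max=6917/1080, min=607/100, spread=1807/5400
  -> spread < 1/2 first at step 3
Step 4: max=2749963/432000, min=16561/2700, spread=33401/144000
Step 5: max=24557933/3888000, min=1663391/270000, spread=3025513/19440000
Step 6: max=9796126867/1555200000, min=89155949/14400000, spread=53531/497664
Step 7: max=585904925849/93312000000, min=24119116051/3888000000, spread=450953/5971968
Step 8: max=35101223560603/5598720000000, min=2900368610519/466560000000, spread=3799043/71663616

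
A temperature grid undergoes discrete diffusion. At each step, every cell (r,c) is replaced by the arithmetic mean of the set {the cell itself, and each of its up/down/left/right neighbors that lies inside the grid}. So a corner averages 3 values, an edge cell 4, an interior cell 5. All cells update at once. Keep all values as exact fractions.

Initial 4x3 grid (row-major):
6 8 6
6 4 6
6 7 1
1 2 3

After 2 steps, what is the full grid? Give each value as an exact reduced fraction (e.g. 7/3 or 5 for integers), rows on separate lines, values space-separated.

After step 1:
  20/3 6 20/3
  11/2 31/5 17/4
  5 4 17/4
  3 13/4 2
After step 2:
  109/18 383/60 203/36
  701/120 519/100 641/120
  35/8 227/50 29/8
  15/4 49/16 19/6

Answer: 109/18 383/60 203/36
701/120 519/100 641/120
35/8 227/50 29/8
15/4 49/16 19/6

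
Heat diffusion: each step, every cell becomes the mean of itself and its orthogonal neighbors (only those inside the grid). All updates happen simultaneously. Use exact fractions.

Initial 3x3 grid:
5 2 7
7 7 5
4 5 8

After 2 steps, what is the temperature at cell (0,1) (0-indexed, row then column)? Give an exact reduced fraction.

Answer: 1187/240

Derivation:
Step 1: cell (0,1) = 21/4
Step 2: cell (0,1) = 1187/240
Full grid after step 2:
  47/9 1187/240 50/9
  419/80 579/100 1357/240
  205/36 169/30 25/4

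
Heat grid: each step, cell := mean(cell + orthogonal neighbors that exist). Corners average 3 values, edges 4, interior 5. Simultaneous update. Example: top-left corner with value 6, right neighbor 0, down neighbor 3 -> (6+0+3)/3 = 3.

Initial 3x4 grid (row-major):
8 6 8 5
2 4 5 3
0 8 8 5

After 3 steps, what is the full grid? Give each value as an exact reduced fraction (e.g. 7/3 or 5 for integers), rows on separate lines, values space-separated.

Answer: 136/27 9809/1800 1258/225 2939/540
33241/7200 15359/3000 16379/3000 38581/7200
475/108 4417/900 9689/1800 731/135

Derivation:
After step 1:
  16/3 13/2 6 16/3
  7/2 5 28/5 9/2
  10/3 5 13/2 16/3
After step 2:
  46/9 137/24 703/120 95/18
  103/24 128/25 138/25 623/120
  71/18 119/24 673/120 49/9
After step 3:
  136/27 9809/1800 1258/225 2939/540
  33241/7200 15359/3000 16379/3000 38581/7200
  475/108 4417/900 9689/1800 731/135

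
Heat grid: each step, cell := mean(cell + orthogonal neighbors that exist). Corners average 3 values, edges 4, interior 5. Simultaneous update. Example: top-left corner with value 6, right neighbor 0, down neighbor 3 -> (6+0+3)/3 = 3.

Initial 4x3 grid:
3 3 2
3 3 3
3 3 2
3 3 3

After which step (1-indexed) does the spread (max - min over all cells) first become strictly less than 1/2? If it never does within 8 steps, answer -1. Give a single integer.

Step 1: max=3, min=5/2, spread=1/2
Step 2: max=3, min=95/36, spread=13/36
  -> spread < 1/2 first at step 2
Step 3: max=593/200, min=19543/7200, spread=361/1440
Step 4: max=15839/5400, min=356831/129600, spread=4661/25920
Step 5: max=6283379/2160000, min=18041137/6480000, spread=809/6480
Step 6: max=56284699/19440000, min=1305589601/466560000, spread=1809727/18662400
Step 7: max=420199427/145800000, min=78736352059/27993600000, spread=77677517/1119744000
Step 8: max=33532933549/11664000000, min=4736949605681/1679616000000, spread=734342603/13436928000

Answer: 2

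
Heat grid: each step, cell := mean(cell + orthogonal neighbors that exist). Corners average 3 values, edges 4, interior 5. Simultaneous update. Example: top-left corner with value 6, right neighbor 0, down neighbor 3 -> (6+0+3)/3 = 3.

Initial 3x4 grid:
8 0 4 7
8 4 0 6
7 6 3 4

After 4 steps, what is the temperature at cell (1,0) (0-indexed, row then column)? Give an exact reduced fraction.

Step 1: cell (1,0) = 27/4
Step 2: cell (1,0) = 1361/240
Step 3: cell (1,0) = 15719/2880
Step 4: cell (1,0) = 883333/172800
Full grid after step 4:
  128639/25920 192007/43200 179303/43200 104461/25920
  883333/172800 67147/14400 1309/320 236069/57600
  45733/8640 68069/14400 184603/43200 104981/25920

Answer: 883333/172800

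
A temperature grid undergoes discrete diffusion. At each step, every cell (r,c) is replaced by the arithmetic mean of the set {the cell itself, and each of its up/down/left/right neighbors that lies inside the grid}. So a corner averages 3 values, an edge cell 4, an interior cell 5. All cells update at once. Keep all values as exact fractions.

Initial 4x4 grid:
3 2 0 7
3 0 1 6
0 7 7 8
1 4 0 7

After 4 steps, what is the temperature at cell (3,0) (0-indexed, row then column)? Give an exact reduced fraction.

Step 1: cell (3,0) = 5/3
Step 2: cell (3,0) = 89/36
Step 3: cell (3,0) = 5791/2160
Step 4: cell (3,0) = 186373/64800
Full grid after step 4:
  719/324 560473/216000 140221/43200 50203/12960
  528583/216000 63233/22500 660389/180000 46369/10800
  577303/216000 580111/180000 20479/5000 85439/18000
  186373/64800 45583/13500 38297/9000 583/120

Answer: 186373/64800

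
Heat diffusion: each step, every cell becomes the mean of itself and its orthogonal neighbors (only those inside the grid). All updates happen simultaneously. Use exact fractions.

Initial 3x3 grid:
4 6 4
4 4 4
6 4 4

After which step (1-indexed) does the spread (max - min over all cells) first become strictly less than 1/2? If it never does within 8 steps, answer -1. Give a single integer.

Answer: 2

Derivation:
Step 1: max=14/3, min=4, spread=2/3
Step 2: max=547/120, min=25/6, spread=47/120
  -> spread < 1/2 first at step 2
Step 3: max=2461/540, min=171/40, spread=61/216
Step 4: max=146237/32400, min=93233/21600, spread=511/2592
Step 5: max=8735089/1944000, min=5643851/1296000, spread=4309/31104
Step 6: max=521543633/116640000, min=113378099/25920000, spread=36295/373248
Step 7: max=31202643901/6998400000, min=20483249059/4665600000, spread=305773/4478976
Step 8: max=1867713511397/419904000000, min=1231725929473/279936000000, spread=2575951/53747712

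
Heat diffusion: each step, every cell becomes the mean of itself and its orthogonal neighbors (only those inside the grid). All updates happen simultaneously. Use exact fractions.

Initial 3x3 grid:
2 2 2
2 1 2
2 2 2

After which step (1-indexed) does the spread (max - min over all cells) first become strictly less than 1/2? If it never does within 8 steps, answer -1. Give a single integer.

Answer: 1

Derivation:
Step 1: max=2, min=7/4, spread=1/4
  -> spread < 1/2 first at step 1
Step 2: max=151/80, min=44/25, spread=51/400
Step 3: max=673/360, min=8777/4800, spread=589/14400
Step 4: max=534919/288000, min=55057/30000, spread=31859/1440000
Step 5: max=3335279/1800000, min=31868393/17280000, spread=751427/86400000
Step 6: max=1918536871/1036800000, min=199365313/108000000, spread=23149331/5184000000
Step 7: max=11985068111/6480000000, min=114933345737/62208000000, spread=616540643/311040000000
Step 8: max=6901027991239/3732480000000, min=718487546017/388800000000, spread=17737747379/18662400000000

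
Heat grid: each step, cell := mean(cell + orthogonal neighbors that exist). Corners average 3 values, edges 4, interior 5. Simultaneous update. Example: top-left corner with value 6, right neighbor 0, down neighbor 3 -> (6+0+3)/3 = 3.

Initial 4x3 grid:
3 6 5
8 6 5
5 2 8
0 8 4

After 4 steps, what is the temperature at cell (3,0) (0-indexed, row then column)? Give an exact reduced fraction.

Step 1: cell (3,0) = 13/3
Step 2: cell (3,0) = 139/36
Step 3: cell (3,0) = 9923/2160
Step 4: cell (3,0) = 74723/16200
Full grid after step 4:
  343807/64800 383183/72000 353357/64800
  1095589/216000 159367/30000 1151339/216000
  1058129/216000 297809/60000 1144879/216000
  74723/16200 709051/144000 163271/32400

Answer: 74723/16200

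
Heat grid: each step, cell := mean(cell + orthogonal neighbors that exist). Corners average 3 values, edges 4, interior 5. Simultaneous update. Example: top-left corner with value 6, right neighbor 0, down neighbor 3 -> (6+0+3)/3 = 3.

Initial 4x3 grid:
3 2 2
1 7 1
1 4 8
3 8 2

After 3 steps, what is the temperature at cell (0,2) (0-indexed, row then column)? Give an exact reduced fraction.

Step 1: cell (0,2) = 5/3
Step 2: cell (0,2) = 29/9
Step 3: cell (0,2) = 1295/432
Full grid after step 3:
  127/48 22531/7200 1295/432
  7817/2400 4807/1500 27601/7200
  2709/800 8531/2000 9977/2400
  487/120 20279/4800 1751/360

Answer: 1295/432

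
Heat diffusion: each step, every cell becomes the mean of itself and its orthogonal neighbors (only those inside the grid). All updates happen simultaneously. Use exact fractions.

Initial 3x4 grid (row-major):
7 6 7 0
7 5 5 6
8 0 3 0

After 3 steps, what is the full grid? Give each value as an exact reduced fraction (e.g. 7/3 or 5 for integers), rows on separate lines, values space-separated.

Answer: 6413/1080 40483/7200 32843/7200 4591/1080
82511/14400 14597/3000 12967/3000 50671/14400
3577/720 903/200 4153/1200 2389/720

Derivation:
After step 1:
  20/3 25/4 9/2 13/3
  27/4 23/5 26/5 11/4
  5 4 2 3
After step 2:
  59/9 1321/240 1217/240 139/36
  1381/240 134/25 381/100 917/240
  21/4 39/10 71/20 31/12
After step 3:
  6413/1080 40483/7200 32843/7200 4591/1080
  82511/14400 14597/3000 12967/3000 50671/14400
  3577/720 903/200 4153/1200 2389/720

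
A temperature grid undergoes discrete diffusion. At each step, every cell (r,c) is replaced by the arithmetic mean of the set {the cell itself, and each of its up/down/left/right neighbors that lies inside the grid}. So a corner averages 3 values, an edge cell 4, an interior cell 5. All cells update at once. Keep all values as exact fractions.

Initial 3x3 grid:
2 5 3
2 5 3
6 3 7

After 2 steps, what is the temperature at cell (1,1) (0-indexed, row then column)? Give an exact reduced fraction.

Step 1: cell (1,1) = 18/5
Step 2: cell (1,1) = 417/100
Full grid after step 2:
  7/2 841/240 143/36
  841/240 417/100 161/40
  38/9 337/80 169/36

Answer: 417/100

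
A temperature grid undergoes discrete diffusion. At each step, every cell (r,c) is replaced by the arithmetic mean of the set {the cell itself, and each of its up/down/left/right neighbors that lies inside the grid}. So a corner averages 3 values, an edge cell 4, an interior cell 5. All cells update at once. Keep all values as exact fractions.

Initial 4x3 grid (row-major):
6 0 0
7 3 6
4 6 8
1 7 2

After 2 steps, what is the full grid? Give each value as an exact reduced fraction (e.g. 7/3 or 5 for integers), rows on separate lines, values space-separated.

After step 1:
  13/3 9/4 2
  5 22/5 17/4
  9/2 28/5 11/2
  4 4 17/3
After step 2:
  139/36 779/240 17/6
  547/120 43/10 323/80
  191/40 24/5 1261/240
  25/6 289/60 91/18

Answer: 139/36 779/240 17/6
547/120 43/10 323/80
191/40 24/5 1261/240
25/6 289/60 91/18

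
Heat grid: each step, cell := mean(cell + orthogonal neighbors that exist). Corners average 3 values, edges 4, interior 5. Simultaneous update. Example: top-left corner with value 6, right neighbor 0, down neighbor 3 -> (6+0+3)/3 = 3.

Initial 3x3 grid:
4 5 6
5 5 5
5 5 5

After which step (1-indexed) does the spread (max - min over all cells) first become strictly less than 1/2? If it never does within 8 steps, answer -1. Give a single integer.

Step 1: max=16/3, min=14/3, spread=2/3
Step 2: max=187/36, min=173/36, spread=7/18
  -> spread < 1/2 first at step 2
Step 3: max=2209/432, min=2111/432, spread=49/216
Step 4: max=35071/6912, min=34049/6912, spread=511/3456
Step 5: max=419029/82944, min=410411/82944, spread=4309/41472
Step 6: max=5012935/995328, min=4940345/995328, spread=36295/497664
Step 7: max=60025453/11943936, min=59413907/11943936, spread=305773/5971968
Step 8: max=719212111/143327232, min=714060209/143327232, spread=2575951/71663616

Answer: 2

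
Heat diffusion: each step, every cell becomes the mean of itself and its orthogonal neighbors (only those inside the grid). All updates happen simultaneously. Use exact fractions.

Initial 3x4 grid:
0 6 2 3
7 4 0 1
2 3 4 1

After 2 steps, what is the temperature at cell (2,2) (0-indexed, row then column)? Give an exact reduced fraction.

Answer: 189/80

Derivation:
Step 1: cell (2,2) = 2
Step 2: cell (2,2) = 189/80
Full grid after step 2:
  127/36 169/48 199/80 2
  187/48 157/50 61/25 149/80
  7/2 53/16 189/80 7/4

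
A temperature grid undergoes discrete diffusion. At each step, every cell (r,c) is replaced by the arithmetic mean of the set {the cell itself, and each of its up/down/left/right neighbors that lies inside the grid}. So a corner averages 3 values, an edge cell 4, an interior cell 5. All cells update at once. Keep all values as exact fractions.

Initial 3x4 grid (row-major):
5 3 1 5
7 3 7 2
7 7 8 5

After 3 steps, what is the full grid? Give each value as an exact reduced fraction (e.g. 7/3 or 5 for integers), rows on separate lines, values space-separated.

Answer: 583/120 1289/300 7489/1800 8227/2160
4269/800 5263/1000 27673/6000 66527/14400
733/120 1151/200 1121/200 3649/720

Derivation:
After step 1:
  5 3 4 8/3
  11/2 27/5 21/5 19/4
  7 25/4 27/4 5
After step 2:
  9/2 87/20 52/15 137/36
  229/40 487/100 251/50 997/240
  25/4 127/20 111/20 11/2
After step 3:
  583/120 1289/300 7489/1800 8227/2160
  4269/800 5263/1000 27673/6000 66527/14400
  733/120 1151/200 1121/200 3649/720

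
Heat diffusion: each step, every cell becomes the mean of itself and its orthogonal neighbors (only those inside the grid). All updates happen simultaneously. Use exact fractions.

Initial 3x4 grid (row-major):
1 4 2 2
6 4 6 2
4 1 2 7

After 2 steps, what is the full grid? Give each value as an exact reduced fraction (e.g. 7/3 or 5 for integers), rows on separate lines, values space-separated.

After step 1:
  11/3 11/4 7/2 2
  15/4 21/5 16/5 17/4
  11/3 11/4 4 11/3
After step 2:
  61/18 847/240 229/80 13/4
  917/240 333/100 383/100 787/240
  61/18 877/240 817/240 143/36

Answer: 61/18 847/240 229/80 13/4
917/240 333/100 383/100 787/240
61/18 877/240 817/240 143/36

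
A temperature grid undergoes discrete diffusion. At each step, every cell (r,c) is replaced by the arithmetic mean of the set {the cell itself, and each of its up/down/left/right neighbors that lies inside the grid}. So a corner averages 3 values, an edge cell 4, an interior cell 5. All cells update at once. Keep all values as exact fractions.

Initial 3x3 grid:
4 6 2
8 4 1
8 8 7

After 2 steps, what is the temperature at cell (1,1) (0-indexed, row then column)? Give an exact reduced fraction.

Step 1: cell (1,1) = 27/5
Step 2: cell (1,1) = 513/100
Full grid after step 2:
  16/3 23/5 7/2
  127/20 513/100 517/120
  83/12 1529/240 187/36

Answer: 513/100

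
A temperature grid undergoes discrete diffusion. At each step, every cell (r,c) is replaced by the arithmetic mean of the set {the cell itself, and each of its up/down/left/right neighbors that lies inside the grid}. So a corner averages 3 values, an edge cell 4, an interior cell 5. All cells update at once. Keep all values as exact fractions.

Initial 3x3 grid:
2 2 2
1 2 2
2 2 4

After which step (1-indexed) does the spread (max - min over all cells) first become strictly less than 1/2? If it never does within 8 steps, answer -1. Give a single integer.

Step 1: max=8/3, min=5/3, spread=1
Step 2: max=23/9, min=413/240, spread=601/720
Step 3: max=313/135, min=3883/2160, spread=25/48
Step 4: max=73289/32400, min=245681/129600, spread=211/576
  -> spread < 1/2 first at step 4
Step 5: max=2124929/972000, min=15000307/7776000, spread=1777/6912
Step 6: max=251247851/116640000, min=920779529/466560000, spread=14971/82944
Step 7: max=928625167/437400000, min=55884857563/27993600000, spread=126121/995328
Step 8: max=884191403309/419904000000, min=3387351691361/1679616000000, spread=1062499/11943936

Answer: 4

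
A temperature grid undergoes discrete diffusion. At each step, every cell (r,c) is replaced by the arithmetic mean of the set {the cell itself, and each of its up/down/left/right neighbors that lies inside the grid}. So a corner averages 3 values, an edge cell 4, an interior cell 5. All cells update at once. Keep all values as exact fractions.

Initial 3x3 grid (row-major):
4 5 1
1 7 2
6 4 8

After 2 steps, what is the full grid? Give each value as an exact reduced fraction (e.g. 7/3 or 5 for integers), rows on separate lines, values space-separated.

After step 1:
  10/3 17/4 8/3
  9/2 19/5 9/2
  11/3 25/4 14/3
After step 2:
  145/36 281/80 137/36
  153/40 233/50 469/120
  173/36 1103/240 185/36

Answer: 145/36 281/80 137/36
153/40 233/50 469/120
173/36 1103/240 185/36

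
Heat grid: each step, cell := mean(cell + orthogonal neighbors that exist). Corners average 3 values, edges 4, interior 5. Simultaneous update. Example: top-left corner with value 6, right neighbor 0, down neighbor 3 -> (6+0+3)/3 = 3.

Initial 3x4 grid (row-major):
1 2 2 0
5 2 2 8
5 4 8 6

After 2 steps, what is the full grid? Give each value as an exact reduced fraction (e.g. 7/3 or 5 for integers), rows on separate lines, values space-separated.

Answer: 23/9 107/48 659/240 53/18
163/48 343/100 179/50 143/30
38/9 209/48 1289/240 49/9

Derivation:
After step 1:
  8/3 7/4 3/2 10/3
  13/4 3 22/5 4
  14/3 19/4 5 22/3
After step 2:
  23/9 107/48 659/240 53/18
  163/48 343/100 179/50 143/30
  38/9 209/48 1289/240 49/9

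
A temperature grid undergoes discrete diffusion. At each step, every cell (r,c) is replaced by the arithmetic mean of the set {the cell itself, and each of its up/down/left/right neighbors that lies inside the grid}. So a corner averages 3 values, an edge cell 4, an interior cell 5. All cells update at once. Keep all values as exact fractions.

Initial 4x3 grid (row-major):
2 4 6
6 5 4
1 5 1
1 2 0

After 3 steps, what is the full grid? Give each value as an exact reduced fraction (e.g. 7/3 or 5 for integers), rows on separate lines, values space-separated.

Answer: 367/90 59477/14400 9163/2160
2879/800 11549/3000 3317/900
21371/7200 16823/6000 1147/400
4823/2160 7993/3600 743/360

Derivation:
After step 1:
  4 17/4 14/3
  7/2 24/5 4
  13/4 14/5 5/2
  4/3 2 1
After step 2:
  47/12 1063/240 155/36
  311/80 387/100 479/120
  653/240 307/100 103/40
  79/36 107/60 11/6
After step 3:
  367/90 59477/14400 9163/2160
  2879/800 11549/3000 3317/900
  21371/7200 16823/6000 1147/400
  4823/2160 7993/3600 743/360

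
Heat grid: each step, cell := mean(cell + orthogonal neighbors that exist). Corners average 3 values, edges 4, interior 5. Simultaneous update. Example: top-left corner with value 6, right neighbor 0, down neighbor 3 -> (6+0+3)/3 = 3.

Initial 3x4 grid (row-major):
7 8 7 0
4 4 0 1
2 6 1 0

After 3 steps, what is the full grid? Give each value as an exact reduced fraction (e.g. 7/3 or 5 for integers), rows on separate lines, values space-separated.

Answer: 5647/1080 6847/1440 5003/1440 2753/1080
13301/2880 2411/600 1709/600 5189/2880
2863/720 269/80 797/360 3241/2160

Derivation:
After step 1:
  19/3 13/2 15/4 8/3
  17/4 22/5 13/5 1/4
  4 13/4 7/4 2/3
After step 2:
  205/36 1259/240 931/240 20/9
  1139/240 21/5 51/20 371/240
  23/6 67/20 31/15 8/9
After step 3:
  5647/1080 6847/1440 5003/1440 2753/1080
  13301/2880 2411/600 1709/600 5189/2880
  2863/720 269/80 797/360 3241/2160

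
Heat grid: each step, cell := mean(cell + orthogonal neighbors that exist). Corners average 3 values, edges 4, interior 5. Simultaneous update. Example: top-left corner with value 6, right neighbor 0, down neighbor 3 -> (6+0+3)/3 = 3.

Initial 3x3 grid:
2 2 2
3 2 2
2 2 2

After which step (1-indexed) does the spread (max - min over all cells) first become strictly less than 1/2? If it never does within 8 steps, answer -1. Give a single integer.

Answer: 1

Derivation:
Step 1: max=7/3, min=2, spread=1/3
  -> spread < 1/2 first at step 1
Step 2: max=547/240, min=2, spread=67/240
Step 3: max=4757/2160, min=407/200, spread=1807/10800
Step 4: max=1885963/864000, min=11161/5400, spread=33401/288000
Step 5: max=16781933/7776000, min=1123391/540000, spread=3025513/38880000
Step 6: max=6685726867/3110400000, min=60355949/28800000, spread=53531/995328
Step 7: max=399280925849/186624000000, min=16343116051/7776000000, spread=450953/11943936
Step 8: max=23903783560603/11197440000000, min=1967248610519/933120000000, spread=3799043/143327232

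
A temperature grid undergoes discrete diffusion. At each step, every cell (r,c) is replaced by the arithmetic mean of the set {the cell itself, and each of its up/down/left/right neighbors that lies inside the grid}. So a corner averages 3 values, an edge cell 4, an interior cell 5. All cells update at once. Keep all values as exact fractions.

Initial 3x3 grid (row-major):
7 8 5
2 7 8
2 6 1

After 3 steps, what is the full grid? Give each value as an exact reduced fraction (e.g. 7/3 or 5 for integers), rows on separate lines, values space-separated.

Answer: 12217/2160 85379/14400 31/5
11909/2400 5433/1000 26743/4800
4861/1080 16801/3600 3659/720

Derivation:
After step 1:
  17/3 27/4 7
  9/2 31/5 21/4
  10/3 4 5
After step 2:
  203/36 1537/240 19/3
  197/40 267/50 469/80
  71/18 139/30 19/4
After step 3:
  12217/2160 85379/14400 31/5
  11909/2400 5433/1000 26743/4800
  4861/1080 16801/3600 3659/720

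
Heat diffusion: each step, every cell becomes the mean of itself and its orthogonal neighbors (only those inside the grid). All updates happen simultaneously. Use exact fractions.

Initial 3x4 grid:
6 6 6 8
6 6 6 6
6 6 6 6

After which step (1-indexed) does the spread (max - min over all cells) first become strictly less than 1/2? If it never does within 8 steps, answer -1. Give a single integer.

Step 1: max=20/3, min=6, spread=2/3
Step 2: max=59/9, min=6, spread=5/9
Step 3: max=689/108, min=6, spread=41/108
  -> spread < 1/2 first at step 3
Step 4: max=81977/12960, min=6, spread=4217/12960
Step 5: max=4874749/777600, min=21679/3600, spread=38417/155520
Step 6: max=291136211/46656000, min=434597/72000, spread=1903471/9331200
Step 7: max=17397149089/2799360000, min=13075759/2160000, spread=18038617/111974400
Step 8: max=1041037782851/167961600000, min=1179326759/194400000, spread=883978523/6718464000

Answer: 3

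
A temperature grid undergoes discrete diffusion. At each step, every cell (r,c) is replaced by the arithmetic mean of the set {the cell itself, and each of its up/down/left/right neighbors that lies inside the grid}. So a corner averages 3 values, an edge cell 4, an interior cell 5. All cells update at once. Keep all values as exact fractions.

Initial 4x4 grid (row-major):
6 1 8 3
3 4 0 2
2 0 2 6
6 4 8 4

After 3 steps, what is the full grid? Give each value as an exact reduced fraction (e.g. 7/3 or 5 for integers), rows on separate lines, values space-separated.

Answer: 7181/2160 25337/7200 4717/1440 1913/540
11851/3600 17771/6000 991/300 4831/1440
3817/1200 3293/1000 1393/400 3067/800
433/120 94/25 308/75 3139/720

Derivation:
After step 1:
  10/3 19/4 3 13/3
  15/4 8/5 16/5 11/4
  11/4 12/5 16/5 7/2
  4 9/2 9/2 6
After step 2:
  71/18 761/240 917/240 121/36
  343/120 157/50 11/4 827/240
  129/40 289/100 84/25 309/80
  15/4 77/20 91/20 14/3
After step 3:
  7181/2160 25337/7200 4717/1440 1913/540
  11851/3600 17771/6000 991/300 4831/1440
  3817/1200 3293/1000 1393/400 3067/800
  433/120 94/25 308/75 3139/720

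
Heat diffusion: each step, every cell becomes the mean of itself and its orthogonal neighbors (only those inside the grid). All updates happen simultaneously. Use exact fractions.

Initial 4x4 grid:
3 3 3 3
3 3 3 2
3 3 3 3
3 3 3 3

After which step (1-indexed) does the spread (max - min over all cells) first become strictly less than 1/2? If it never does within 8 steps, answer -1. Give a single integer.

Answer: 1

Derivation:
Step 1: max=3, min=8/3, spread=1/3
  -> spread < 1/2 first at step 1
Step 2: max=3, min=329/120, spread=31/120
Step 3: max=3, min=3029/1080, spread=211/1080
Step 4: max=3, min=307157/108000, spread=16843/108000
Step 5: max=26921/9000, min=2777357/972000, spread=130111/972000
Step 6: max=1612841/540000, min=83837633/29160000, spread=3255781/29160000
Step 7: max=1608893/540000, min=2524046309/874800000, spread=82360351/874800000
Step 8: max=289093559/97200000, min=75980683109/26244000000, spread=2074577821/26244000000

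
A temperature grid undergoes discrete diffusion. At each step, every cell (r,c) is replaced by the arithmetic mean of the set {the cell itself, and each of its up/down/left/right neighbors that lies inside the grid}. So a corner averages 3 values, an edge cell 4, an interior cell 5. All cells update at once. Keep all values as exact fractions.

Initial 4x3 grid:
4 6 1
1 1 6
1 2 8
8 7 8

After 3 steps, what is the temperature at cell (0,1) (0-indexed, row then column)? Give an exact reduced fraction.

Answer: 797/240

Derivation:
Step 1: cell (0,1) = 3
Step 2: cell (0,1) = 71/20
Step 3: cell (0,1) = 797/240
Full grid after step 3:
  6667/2160 797/240 527/135
  4439/1440 59/16 1501/360
  5647/1440 111/25 3751/720
  2537/540 1737/320 12793/2160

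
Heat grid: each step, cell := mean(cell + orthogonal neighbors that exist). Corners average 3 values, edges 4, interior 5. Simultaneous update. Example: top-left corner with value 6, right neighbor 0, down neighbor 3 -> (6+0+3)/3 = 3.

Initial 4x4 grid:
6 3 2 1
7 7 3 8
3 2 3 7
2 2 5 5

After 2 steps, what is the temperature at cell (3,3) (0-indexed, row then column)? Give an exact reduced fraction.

Answer: 91/18

Derivation:
Step 1: cell (3,3) = 17/3
Step 2: cell (3,3) = 91/18
Full grid after step 2:
  187/36 989/240 901/240 32/9
  1139/240 453/100 4 563/120
  899/240 361/100 43/10 121/24
  103/36 367/120 97/24 91/18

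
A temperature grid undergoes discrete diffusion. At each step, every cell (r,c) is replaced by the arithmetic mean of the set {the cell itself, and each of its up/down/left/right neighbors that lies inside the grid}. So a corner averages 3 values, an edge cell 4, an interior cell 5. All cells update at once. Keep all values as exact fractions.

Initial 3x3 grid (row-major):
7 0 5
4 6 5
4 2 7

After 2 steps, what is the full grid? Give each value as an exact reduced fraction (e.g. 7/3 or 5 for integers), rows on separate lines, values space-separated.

Answer: 161/36 149/40 163/36
313/80 473/100 343/80
40/9 323/80 91/18

Derivation:
After step 1:
  11/3 9/2 10/3
  21/4 17/5 23/4
  10/3 19/4 14/3
After step 2:
  161/36 149/40 163/36
  313/80 473/100 343/80
  40/9 323/80 91/18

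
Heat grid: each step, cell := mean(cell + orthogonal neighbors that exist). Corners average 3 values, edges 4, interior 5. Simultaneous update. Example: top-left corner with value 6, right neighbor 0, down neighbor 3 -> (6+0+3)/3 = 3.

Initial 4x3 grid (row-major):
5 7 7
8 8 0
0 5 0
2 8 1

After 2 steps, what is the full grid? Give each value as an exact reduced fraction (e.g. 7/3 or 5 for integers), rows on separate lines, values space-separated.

Answer: 56/9 1421/240 91/18
319/60 511/100 931/240
62/15 381/100 249/80
133/36 109/30 17/6

Derivation:
After step 1:
  20/3 27/4 14/3
  21/4 28/5 15/4
  15/4 21/5 3/2
  10/3 4 3
After step 2:
  56/9 1421/240 91/18
  319/60 511/100 931/240
  62/15 381/100 249/80
  133/36 109/30 17/6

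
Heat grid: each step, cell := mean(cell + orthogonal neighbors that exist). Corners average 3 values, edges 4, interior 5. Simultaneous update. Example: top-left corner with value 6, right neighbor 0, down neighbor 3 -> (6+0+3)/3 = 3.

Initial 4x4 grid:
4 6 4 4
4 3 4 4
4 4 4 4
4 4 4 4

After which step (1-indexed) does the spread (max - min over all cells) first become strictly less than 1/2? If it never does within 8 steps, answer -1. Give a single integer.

Answer: 3

Derivation:
Step 1: max=14/3, min=15/4, spread=11/12
Step 2: max=1057/240, min=311/80, spread=31/60
Step 3: max=4601/1080, min=7887/2000, spread=17101/54000
  -> spread < 1/2 first at step 3
Step 4: max=905413/216000, min=47533/12000, spread=49819/216000
Step 5: max=4040279/972000, min=859051/216000, spread=349099/1944000
Step 6: max=802410487/194400000, min=21521653/5400000, spread=27630979/194400000
Step 7: max=3598764341/874800000, min=431344939/108000000, spread=1048703351/8748000000
Step 8: max=107579246669/26244000000, min=648458689/162000000, spread=2528939051/26244000000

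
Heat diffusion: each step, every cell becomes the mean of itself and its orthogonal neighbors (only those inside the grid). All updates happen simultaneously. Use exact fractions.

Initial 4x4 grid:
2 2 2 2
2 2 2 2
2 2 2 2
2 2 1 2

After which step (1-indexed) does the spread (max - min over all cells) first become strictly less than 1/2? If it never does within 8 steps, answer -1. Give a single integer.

Step 1: max=2, min=5/3, spread=1/3
  -> spread < 1/2 first at step 1
Step 2: max=2, min=209/120, spread=31/120
Step 3: max=2, min=1949/1080, spread=211/1080
Step 4: max=2, min=199157/108000, spread=16843/108000
Step 5: max=17921/9000, min=1805357/972000, spread=130111/972000
Step 6: max=1072841/540000, min=54677633/29160000, spread=3255781/29160000
Step 7: max=1068893/540000, min=1649246309/874800000, spread=82360351/874800000
Step 8: max=191893559/97200000, min=49736683109/26244000000, spread=2074577821/26244000000

Answer: 1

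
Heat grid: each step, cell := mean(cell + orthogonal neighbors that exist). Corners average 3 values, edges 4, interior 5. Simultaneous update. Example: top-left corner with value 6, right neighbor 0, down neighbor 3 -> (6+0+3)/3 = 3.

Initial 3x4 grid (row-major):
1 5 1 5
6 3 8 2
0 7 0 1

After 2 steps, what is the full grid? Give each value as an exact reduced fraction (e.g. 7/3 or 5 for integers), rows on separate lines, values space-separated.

After step 1:
  4 5/2 19/4 8/3
  5/2 29/5 14/5 4
  13/3 5/2 4 1
After step 2:
  3 341/80 763/240 137/36
  499/120 161/50 427/100 157/60
  28/9 499/120 103/40 3

Answer: 3 341/80 763/240 137/36
499/120 161/50 427/100 157/60
28/9 499/120 103/40 3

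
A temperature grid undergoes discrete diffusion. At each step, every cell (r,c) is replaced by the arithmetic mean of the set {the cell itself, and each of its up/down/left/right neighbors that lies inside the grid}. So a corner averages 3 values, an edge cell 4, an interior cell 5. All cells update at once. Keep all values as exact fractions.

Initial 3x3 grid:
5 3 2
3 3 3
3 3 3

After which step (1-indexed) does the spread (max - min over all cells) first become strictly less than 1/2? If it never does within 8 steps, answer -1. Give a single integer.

Answer: 3

Derivation:
Step 1: max=11/3, min=8/3, spread=1
Step 2: max=125/36, min=137/48, spread=89/144
Step 3: max=1427/432, min=421/144, spread=41/108
  -> spread < 1/2 first at step 3
Step 4: max=83917/25920, min=2851/960, spread=347/1296
Step 5: max=4955699/1555200, min=1554533/518400, spread=2921/15552
Step 6: max=294733453/93312000, min=94142651/31104000, spread=24611/186624
Step 7: max=17564464691/5598720000, min=1894015799/622080000, spread=207329/2239488
Step 8: max=1049313339277/335923200000, min=342493467259/111974400000, spread=1746635/26873856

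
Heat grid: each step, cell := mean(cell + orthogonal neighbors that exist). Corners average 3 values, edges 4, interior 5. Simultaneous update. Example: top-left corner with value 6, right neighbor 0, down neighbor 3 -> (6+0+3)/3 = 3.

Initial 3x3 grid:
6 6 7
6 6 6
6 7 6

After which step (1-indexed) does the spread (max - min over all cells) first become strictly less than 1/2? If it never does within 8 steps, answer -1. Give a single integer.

Answer: 1

Derivation:
Step 1: max=19/3, min=6, spread=1/3
  -> spread < 1/2 first at step 1
Step 2: max=1507/240, min=73/12, spread=47/240
Step 3: max=6781/1080, min=491/80, spread=61/432
Step 4: max=405437/64800, min=266033/43200, spread=511/5184
Step 5: max=24287089/3888000, min=16011851/2592000, spread=4309/62208
Step 6: max=1454663633/233280000, min=320738099/51840000, spread=36295/746496
Step 7: max=87189843901/13996800000, min=57808049059/9331200000, spread=305773/8957952
Step 8: max=5226945511397/839808000000, min=3471213929473/559872000000, spread=2575951/107495424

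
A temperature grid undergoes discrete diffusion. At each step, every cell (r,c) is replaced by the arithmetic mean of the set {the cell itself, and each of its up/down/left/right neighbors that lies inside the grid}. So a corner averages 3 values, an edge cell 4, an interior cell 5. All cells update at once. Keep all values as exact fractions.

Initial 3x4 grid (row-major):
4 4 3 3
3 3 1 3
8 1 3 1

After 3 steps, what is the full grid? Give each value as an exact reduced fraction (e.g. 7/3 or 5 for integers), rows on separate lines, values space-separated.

After step 1:
  11/3 7/2 11/4 3
  9/2 12/5 13/5 2
  4 15/4 3/2 7/3
After step 2:
  35/9 739/240 237/80 31/12
  437/120 67/20 9/4 149/60
  49/12 233/80 611/240 35/18
After step 3:
  7639/2160 4781/1440 87/32 1927/720
  5387/1440 457/150 1631/600 1667/720
  851/240 1547/480 695/288 5021/2160

Answer: 7639/2160 4781/1440 87/32 1927/720
5387/1440 457/150 1631/600 1667/720
851/240 1547/480 695/288 5021/2160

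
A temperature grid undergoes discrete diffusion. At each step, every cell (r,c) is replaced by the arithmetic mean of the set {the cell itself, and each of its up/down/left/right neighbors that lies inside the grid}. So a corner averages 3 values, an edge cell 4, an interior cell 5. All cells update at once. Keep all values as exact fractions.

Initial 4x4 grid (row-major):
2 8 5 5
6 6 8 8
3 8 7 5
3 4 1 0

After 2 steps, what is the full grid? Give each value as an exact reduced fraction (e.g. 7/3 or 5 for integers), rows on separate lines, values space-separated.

After step 1:
  16/3 21/4 13/2 6
  17/4 36/5 34/5 13/2
  5 28/5 29/5 5
  10/3 4 3 2
After step 2:
  89/18 1457/240 491/80 19/3
  1307/240 291/50 164/25 243/40
  1091/240 138/25 131/25 193/40
  37/9 239/60 37/10 10/3

Answer: 89/18 1457/240 491/80 19/3
1307/240 291/50 164/25 243/40
1091/240 138/25 131/25 193/40
37/9 239/60 37/10 10/3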